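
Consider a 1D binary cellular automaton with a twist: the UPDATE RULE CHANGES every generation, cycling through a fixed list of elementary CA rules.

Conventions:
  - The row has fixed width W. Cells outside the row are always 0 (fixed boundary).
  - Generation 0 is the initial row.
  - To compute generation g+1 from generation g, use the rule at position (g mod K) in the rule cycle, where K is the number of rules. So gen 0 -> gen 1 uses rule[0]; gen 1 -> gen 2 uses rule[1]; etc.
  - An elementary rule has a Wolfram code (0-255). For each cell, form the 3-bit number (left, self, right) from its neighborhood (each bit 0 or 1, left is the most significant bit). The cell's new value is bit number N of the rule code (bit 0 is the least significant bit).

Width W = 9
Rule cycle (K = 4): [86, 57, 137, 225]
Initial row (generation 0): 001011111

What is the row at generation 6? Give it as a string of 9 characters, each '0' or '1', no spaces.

Answer: 010011011

Derivation:
Gen 0: 001011111
Gen 1 (rule 86): 011000001
Gen 2 (rule 57): 010111100
Gen 3 (rule 137): 000111001
Gen 4 (rule 225): 110011000
Gen 5 (rule 86): 011101100
Gen 6 (rule 57): 010011011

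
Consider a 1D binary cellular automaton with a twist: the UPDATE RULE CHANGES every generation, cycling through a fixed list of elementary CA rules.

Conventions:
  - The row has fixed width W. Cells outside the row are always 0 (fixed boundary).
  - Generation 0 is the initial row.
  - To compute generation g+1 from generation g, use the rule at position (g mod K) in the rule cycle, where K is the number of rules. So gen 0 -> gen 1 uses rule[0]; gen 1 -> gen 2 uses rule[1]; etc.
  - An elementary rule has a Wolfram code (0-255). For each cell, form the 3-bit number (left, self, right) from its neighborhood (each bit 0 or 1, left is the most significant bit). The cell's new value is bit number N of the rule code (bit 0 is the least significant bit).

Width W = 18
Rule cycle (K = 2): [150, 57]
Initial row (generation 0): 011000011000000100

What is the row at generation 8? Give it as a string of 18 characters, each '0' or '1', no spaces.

Answer: 010100010010111111

Derivation:
Gen 0: 011000011000000100
Gen 1 (rule 150): 100100100100001110
Gen 2 (rule 57): 010010010011101001
Gen 3 (rule 150): 111111111101001111
Gen 4 (rule 57): 100000000010101000
Gen 5 (rule 150): 110000000110101100
Gen 6 (rule 57): 101111110101011011
Gen 7 (rule 150): 100111100101000000
Gen 8 (rule 57): 010100010010111111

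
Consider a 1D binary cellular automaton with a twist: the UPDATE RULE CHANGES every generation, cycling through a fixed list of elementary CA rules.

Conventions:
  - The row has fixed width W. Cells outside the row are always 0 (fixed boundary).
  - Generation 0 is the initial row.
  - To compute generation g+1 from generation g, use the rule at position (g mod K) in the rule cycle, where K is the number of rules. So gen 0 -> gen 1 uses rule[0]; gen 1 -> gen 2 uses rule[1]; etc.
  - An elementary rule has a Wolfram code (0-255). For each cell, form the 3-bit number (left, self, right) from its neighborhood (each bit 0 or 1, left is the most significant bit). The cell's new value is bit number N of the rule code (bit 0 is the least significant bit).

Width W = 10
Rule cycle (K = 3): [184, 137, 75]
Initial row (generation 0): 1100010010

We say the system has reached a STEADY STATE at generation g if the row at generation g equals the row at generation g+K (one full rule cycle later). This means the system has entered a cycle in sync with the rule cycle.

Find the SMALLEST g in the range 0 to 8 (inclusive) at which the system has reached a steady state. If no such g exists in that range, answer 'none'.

Answer: none

Derivation:
Gen 0: 1100010010
Gen 1 (rule 184): 1010001001
Gen 2 (rule 137): 0000100000
Gen 3 (rule 75): 1111001111
Gen 4 (rule 184): 1110101110
Gen 5 (rule 137): 1100001100
Gen 6 (rule 75): 1101111101
Gen 7 (rule 184): 1011111010
Gen 8 (rule 137): 0011110000
Gen 9 (rule 75): 1110010111
Gen 10 (rule 184): 1101001110
Gen 11 (rule 137): 1000001100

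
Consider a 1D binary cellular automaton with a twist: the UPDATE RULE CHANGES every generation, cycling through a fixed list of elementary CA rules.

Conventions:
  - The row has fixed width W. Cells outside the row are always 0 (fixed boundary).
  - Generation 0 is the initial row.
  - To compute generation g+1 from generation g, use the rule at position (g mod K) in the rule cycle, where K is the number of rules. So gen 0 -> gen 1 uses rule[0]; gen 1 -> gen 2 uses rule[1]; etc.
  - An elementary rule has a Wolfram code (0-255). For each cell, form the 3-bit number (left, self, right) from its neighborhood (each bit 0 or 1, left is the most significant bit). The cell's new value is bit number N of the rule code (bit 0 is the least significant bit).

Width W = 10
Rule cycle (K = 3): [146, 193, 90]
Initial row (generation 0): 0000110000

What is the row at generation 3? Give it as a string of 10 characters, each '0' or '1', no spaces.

Answer: 1110000111

Derivation:
Gen 0: 0000110000
Gen 1 (rule 146): 0001001000
Gen 2 (rule 193): 1100000011
Gen 3 (rule 90): 1110000111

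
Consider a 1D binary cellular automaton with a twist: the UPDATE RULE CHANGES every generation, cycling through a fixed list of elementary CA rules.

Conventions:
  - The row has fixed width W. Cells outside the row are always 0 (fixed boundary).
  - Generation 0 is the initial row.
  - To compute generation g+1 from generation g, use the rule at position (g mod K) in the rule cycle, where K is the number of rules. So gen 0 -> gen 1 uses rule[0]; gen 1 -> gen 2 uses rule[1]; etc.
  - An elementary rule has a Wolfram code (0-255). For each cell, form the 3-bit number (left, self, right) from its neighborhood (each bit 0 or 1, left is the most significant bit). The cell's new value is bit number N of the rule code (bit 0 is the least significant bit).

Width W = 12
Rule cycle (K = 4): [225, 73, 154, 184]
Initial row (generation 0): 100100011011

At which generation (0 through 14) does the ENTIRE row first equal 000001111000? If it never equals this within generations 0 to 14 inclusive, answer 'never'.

Answer: never

Derivation:
Gen 0: 100100011011
Gen 1 (rule 225): 000001001101
Gen 2 (rule 73): 111100001100
Gen 3 (rule 154): 111010011010
Gen 4 (rule 184): 110101010101
Gen 5 (rule 225): 011010101010
Gen 6 (rule 73): 011000000000
Gen 7 (rule 154): 110100000000
Gen 8 (rule 184): 101010000000
Gen 9 (rule 225): 010100111111
Gen 10 (rule 73): 000000100001
Gen 11 (rule 154): 000001010010
Gen 12 (rule 184): 000000101001
Gen 13 (rule 225): 111110010000
Gen 14 (rule 73): 100010000111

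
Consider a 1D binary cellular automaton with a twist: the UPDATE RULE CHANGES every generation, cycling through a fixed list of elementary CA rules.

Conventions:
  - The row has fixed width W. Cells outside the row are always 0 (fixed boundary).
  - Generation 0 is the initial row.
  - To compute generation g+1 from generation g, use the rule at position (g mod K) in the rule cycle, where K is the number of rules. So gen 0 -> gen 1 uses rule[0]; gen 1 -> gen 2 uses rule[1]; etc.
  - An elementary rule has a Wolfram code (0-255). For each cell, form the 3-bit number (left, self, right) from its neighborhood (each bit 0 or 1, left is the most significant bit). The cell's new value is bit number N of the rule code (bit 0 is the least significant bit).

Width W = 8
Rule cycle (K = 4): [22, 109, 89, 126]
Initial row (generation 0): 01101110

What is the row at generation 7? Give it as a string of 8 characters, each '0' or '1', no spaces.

Answer: 00100100

Derivation:
Gen 0: 01101110
Gen 1 (rule 22): 10000001
Gen 2 (rule 109): 10111101
Gen 3 (rule 89): 00100100
Gen 4 (rule 126): 01111110
Gen 5 (rule 22): 10000001
Gen 6 (rule 109): 10111101
Gen 7 (rule 89): 00100100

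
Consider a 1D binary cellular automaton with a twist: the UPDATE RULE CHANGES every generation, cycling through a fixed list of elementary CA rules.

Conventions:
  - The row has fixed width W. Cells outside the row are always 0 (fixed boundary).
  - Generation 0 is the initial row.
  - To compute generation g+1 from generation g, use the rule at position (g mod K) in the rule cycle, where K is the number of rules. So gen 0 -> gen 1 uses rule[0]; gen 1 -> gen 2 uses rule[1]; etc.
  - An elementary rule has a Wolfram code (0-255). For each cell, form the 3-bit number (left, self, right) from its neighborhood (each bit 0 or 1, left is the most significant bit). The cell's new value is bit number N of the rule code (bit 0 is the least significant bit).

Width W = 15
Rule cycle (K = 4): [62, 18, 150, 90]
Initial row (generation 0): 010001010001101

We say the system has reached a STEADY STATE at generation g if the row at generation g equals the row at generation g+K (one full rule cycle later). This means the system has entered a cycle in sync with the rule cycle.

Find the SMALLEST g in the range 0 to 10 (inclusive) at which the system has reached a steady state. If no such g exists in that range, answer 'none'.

Gen 0: 010001010001101
Gen 1 (rule 62): 111011111011011
Gen 2 (rule 18): 000000000000000
Gen 3 (rule 150): 000000000000000
Gen 4 (rule 90): 000000000000000
Gen 5 (rule 62): 000000000000000
Gen 6 (rule 18): 000000000000000
Gen 7 (rule 150): 000000000000000
Gen 8 (rule 90): 000000000000000
Gen 9 (rule 62): 000000000000000
Gen 10 (rule 18): 000000000000000
Gen 11 (rule 150): 000000000000000
Gen 12 (rule 90): 000000000000000
Gen 13 (rule 62): 000000000000000
Gen 14 (rule 18): 000000000000000

Answer: 2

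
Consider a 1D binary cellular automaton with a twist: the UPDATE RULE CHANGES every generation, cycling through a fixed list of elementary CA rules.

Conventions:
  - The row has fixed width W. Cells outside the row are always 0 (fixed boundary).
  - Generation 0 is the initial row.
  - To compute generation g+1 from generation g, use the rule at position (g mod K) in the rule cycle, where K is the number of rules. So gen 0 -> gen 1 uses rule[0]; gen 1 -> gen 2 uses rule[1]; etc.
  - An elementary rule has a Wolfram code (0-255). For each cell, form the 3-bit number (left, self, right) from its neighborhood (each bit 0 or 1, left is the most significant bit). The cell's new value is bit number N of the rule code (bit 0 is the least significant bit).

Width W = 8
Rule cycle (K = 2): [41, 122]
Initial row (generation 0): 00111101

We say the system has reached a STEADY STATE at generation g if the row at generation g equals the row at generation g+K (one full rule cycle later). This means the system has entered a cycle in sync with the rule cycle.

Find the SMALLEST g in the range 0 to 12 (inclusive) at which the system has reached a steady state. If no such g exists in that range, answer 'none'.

Gen 0: 00111101
Gen 1 (rule 41): 10100010
Gen 2 (rule 122): 01010101
Gen 3 (rule 41): 00101010
Gen 4 (rule 122): 01010101
Gen 5 (rule 41): 00101010
Gen 6 (rule 122): 01010101
Gen 7 (rule 41): 00101010
Gen 8 (rule 122): 01010101
Gen 9 (rule 41): 00101010
Gen 10 (rule 122): 01010101
Gen 11 (rule 41): 00101010
Gen 12 (rule 122): 01010101
Gen 13 (rule 41): 00101010
Gen 14 (rule 122): 01010101

Answer: 2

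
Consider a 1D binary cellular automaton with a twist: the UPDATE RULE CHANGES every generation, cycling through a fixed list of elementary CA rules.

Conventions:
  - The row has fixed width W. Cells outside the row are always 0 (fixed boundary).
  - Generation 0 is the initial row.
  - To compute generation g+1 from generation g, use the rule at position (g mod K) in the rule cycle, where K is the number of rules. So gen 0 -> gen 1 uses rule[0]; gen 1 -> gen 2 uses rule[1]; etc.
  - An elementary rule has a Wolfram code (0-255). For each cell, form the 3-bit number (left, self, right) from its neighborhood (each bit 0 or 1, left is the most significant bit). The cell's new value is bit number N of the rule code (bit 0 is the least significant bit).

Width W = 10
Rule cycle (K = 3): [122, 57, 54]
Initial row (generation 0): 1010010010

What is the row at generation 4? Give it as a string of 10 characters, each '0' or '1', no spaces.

Answer: 1011011101

Derivation:
Gen 0: 1010010010
Gen 1 (rule 122): 0101101101
Gen 2 (rule 57): 0011011010
Gen 3 (rule 54): 0100100111
Gen 4 (rule 122): 1011011101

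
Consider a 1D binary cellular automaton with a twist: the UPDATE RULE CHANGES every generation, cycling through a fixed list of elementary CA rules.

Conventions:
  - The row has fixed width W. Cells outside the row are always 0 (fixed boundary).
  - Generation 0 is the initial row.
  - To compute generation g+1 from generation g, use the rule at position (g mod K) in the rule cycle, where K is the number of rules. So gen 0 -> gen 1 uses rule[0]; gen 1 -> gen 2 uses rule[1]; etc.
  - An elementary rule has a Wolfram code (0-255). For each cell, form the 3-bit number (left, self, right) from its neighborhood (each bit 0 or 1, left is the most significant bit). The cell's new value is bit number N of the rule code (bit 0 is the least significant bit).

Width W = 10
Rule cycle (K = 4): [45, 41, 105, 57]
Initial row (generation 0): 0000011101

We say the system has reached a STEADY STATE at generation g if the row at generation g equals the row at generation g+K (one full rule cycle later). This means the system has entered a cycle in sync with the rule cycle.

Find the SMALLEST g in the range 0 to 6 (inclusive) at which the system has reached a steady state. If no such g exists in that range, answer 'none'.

Gen 0: 0000011101
Gen 1 (rule 45): 1111010011
Gen 2 (rule 41): 1000100010
Gen 3 (rule 105): 0010001000
Gen 4 (rule 57): 1001100111
Gen 5 (rule 45): 1001000100
Gen 6 (rule 41): 0000010001
Gen 7 (rule 105): 1111000100
Gen 8 (rule 57): 1000110011
Gen 9 (rule 45): 1010100010
Gen 10 (rule 41): 0101001000

Answer: none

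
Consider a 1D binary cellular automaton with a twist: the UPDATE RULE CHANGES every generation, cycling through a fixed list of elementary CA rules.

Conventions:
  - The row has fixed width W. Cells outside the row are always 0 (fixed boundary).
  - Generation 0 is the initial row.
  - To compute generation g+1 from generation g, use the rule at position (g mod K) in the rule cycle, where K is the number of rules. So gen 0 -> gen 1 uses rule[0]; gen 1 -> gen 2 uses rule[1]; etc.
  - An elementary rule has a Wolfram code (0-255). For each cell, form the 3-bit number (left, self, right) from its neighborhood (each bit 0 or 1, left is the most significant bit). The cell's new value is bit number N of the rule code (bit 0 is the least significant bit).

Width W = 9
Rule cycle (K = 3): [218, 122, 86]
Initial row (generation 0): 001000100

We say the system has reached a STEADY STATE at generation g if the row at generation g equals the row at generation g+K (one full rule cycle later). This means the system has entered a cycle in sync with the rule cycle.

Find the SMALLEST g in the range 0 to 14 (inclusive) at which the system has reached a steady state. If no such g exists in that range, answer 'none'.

Gen 0: 001000100
Gen 1 (rule 218): 010101010
Gen 2 (rule 122): 101010101
Gen 3 (rule 86): 101010101
Gen 4 (rule 218): 000000000
Gen 5 (rule 122): 000000000
Gen 6 (rule 86): 000000000
Gen 7 (rule 218): 000000000
Gen 8 (rule 122): 000000000
Gen 9 (rule 86): 000000000
Gen 10 (rule 218): 000000000
Gen 11 (rule 122): 000000000
Gen 12 (rule 86): 000000000
Gen 13 (rule 218): 000000000
Gen 14 (rule 122): 000000000
Gen 15 (rule 86): 000000000
Gen 16 (rule 218): 000000000
Gen 17 (rule 122): 000000000

Answer: 4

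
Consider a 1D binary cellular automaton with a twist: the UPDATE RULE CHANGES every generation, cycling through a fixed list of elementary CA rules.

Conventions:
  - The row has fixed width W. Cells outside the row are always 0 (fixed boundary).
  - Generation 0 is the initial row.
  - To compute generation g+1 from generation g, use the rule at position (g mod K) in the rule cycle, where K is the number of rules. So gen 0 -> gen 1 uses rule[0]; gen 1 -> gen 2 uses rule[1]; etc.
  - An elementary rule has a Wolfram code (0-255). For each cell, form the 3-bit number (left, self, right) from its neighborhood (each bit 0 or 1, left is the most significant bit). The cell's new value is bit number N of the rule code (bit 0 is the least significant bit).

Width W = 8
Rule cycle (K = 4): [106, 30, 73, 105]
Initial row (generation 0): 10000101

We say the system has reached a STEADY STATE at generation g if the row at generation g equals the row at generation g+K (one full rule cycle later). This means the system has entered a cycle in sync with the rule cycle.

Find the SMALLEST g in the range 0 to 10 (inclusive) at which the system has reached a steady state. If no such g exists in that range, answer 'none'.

Gen 0: 10000101
Gen 1 (rule 106): 00001010
Gen 2 (rule 30): 00011011
Gen 3 (rule 73): 11011011
Gen 4 (rule 105): 11111111
Gen 5 (rule 106): 10000001
Gen 6 (rule 30): 11000011
Gen 7 (rule 73): 11011011
Gen 8 (rule 105): 11111111
Gen 9 (rule 106): 10000001
Gen 10 (rule 30): 11000011
Gen 11 (rule 73): 11011011
Gen 12 (rule 105): 11111111
Gen 13 (rule 106): 10000001
Gen 14 (rule 30): 11000011

Answer: 3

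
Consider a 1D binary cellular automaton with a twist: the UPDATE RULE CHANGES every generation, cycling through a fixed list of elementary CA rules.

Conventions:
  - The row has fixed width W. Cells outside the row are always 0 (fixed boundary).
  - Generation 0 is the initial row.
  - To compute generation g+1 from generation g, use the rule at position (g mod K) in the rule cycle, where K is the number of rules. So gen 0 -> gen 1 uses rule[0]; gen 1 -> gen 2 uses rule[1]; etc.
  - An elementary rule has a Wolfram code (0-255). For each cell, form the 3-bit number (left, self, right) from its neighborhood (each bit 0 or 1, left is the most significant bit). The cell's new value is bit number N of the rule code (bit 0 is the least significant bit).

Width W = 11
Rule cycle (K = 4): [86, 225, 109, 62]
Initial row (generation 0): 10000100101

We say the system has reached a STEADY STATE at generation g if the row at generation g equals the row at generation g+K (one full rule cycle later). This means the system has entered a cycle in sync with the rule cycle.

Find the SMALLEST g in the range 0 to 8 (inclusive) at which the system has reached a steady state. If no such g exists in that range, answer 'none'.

Answer: none

Derivation:
Gen 0: 10000100101
Gen 1 (rule 86): 11001111101
Gen 2 (rule 225): 01000111110
Gen 3 (rule 109): 01010100010
Gen 4 (rule 62): 11111110111
Gen 5 (rule 86): 00000010001
Gen 6 (rule 225): 11111000100
Gen 7 (rule 109): 10001010101
Gen 8 (rule 62): 11011111111
Gen 9 (rule 86): 01000000001
Gen 10 (rule 225): 00011111100
Gen 11 (rule 109): 11010000101
Gen 12 (rule 62): 10111001111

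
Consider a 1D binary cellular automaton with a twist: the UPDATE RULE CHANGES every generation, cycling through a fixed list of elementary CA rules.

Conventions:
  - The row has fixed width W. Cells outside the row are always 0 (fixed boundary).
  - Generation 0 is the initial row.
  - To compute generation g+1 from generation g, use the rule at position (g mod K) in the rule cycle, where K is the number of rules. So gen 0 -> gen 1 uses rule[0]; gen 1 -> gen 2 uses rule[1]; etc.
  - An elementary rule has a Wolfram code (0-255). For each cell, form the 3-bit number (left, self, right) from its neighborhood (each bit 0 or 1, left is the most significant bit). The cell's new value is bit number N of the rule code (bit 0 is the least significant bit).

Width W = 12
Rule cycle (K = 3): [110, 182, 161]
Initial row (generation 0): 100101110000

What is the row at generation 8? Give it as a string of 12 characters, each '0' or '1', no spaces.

Answer: 001001011010

Derivation:
Gen 0: 100101110000
Gen 1 (rule 110): 101111010000
Gen 2 (rule 182): 110110111000
Gen 3 (rule 161): 001001010011
Gen 4 (rule 110): 011011110111
Gen 5 (rule 182): 100101101010
Gen 6 (rule 161): 000010010100
Gen 7 (rule 110): 000110111100
Gen 8 (rule 182): 001001011010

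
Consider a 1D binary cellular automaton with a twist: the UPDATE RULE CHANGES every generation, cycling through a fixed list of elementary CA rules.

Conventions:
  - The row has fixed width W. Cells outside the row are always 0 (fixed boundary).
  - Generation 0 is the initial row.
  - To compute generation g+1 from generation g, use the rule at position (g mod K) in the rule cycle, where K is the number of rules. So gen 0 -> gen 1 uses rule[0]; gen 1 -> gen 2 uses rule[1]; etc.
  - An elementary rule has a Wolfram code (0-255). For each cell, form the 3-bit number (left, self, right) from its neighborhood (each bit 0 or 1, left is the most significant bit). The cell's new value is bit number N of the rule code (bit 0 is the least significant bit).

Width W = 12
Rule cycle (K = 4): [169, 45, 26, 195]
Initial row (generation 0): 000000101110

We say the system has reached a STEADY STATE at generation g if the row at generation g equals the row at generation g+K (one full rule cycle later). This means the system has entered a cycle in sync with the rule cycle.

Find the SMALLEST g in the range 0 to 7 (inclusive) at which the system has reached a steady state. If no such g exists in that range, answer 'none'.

Answer: none

Derivation:
Gen 0: 000000101110
Gen 1 (rule 169): 111110011100
Gen 2 (rule 45): 100000010001
Gen 3 (rule 26): 010000101010
Gen 4 (rule 195): 100111000000
Gen 5 (rule 169): 000110011111
Gen 6 (rule 45): 110100010000
Gen 7 (rule 26): 100010101000
Gen 8 (rule 195): 001100000011
Gen 9 (rule 169): 101001111010
Gen 10 (rule 45): 111001000110
Gen 11 (rule 26): 100110101101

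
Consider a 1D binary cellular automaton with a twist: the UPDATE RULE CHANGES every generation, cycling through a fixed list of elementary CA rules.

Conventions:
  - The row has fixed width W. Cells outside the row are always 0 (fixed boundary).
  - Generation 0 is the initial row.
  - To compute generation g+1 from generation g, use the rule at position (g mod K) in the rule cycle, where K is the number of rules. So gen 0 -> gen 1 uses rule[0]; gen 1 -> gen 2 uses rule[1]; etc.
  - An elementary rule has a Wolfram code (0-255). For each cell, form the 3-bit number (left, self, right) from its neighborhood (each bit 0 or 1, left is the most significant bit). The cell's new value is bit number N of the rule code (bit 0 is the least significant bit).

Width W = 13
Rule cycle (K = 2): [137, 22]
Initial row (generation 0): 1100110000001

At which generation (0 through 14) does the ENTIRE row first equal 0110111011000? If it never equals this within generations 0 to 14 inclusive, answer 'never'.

Answer: never

Derivation:
Gen 0: 1100110000001
Gen 1 (rule 137): 1000100111100
Gen 2 (rule 22): 1101111000010
Gen 3 (rule 137): 1001110011000
Gen 4 (rule 22): 1110001100100
Gen 5 (rule 137): 1100101000001
Gen 6 (rule 22): 0011101100011
Gen 7 (rule 137): 1011001001010
Gen 8 (rule 22): 1000111111011
Gen 9 (rule 137): 0010111110010
Gen 10 (rule 22): 0110000001111
Gen 11 (rule 137): 0100111101110
Gen 12 (rule 22): 1111000000001
Gen 13 (rule 137): 1110011111100
Gen 14 (rule 22): 0001100000010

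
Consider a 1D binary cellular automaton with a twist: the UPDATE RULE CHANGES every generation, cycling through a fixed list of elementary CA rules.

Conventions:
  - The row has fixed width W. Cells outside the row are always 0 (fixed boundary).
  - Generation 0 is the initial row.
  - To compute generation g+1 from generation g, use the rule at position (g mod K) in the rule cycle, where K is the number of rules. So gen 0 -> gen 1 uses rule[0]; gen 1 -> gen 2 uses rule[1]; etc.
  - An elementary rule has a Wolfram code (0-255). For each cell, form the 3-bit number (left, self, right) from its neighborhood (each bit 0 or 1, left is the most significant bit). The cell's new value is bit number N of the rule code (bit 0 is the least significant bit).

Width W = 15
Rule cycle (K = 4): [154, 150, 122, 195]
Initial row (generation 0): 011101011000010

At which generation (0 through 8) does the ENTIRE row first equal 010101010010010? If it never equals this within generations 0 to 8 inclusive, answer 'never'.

Gen 0: 011101011000010
Gen 1 (rule 154): 111000010100101
Gen 2 (rule 150): 010100110111101
Gen 3 (rule 122): 101011111100110
Gen 4 (rule 195): 000001111101010
Gen 5 (rule 154): 000011111000001
Gen 6 (rule 150): 000101110100011
Gen 7 (rule 122): 001011011010111
Gen 8 (rule 195): 110001001000011

Answer: never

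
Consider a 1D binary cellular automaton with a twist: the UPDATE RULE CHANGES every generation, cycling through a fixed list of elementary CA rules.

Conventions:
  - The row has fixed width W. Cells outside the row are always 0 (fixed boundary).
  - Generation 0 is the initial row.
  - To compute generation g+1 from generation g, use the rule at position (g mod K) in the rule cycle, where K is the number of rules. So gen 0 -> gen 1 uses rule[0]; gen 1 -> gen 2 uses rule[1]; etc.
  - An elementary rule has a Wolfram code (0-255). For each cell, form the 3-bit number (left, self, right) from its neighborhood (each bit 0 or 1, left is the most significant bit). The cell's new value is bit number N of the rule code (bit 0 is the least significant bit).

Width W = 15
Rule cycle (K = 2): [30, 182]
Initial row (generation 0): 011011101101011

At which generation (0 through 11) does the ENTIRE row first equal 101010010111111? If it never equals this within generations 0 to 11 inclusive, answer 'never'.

Answer: 10

Derivation:
Gen 0: 011011101101011
Gen 1 (rule 30): 110010001001010
Gen 2 (rule 182): 001111011111111
Gen 3 (rule 30): 011000010000000
Gen 4 (rule 182): 100100111000000
Gen 5 (rule 30): 111111100100000
Gen 6 (rule 182): 011111011110000
Gen 7 (rule 30): 110000010001000
Gen 8 (rule 182): 001000111011100
Gen 9 (rule 30): 011101100010010
Gen 10 (rule 182): 101010010111111
Gen 11 (rule 30): 101011110100000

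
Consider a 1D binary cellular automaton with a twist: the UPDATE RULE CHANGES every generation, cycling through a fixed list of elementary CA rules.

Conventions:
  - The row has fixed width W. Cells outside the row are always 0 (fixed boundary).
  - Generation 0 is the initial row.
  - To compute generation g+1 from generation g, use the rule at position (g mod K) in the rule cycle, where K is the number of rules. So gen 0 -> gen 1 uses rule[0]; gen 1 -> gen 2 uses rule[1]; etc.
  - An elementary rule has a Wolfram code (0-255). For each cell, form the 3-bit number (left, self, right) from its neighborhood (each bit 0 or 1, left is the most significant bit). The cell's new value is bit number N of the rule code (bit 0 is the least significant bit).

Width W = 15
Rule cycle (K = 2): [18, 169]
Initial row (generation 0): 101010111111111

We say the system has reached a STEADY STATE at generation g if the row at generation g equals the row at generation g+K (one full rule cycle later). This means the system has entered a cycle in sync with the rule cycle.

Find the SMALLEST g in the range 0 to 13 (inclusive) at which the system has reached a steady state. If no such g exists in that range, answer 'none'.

Answer: 1

Derivation:
Gen 0: 101010111111111
Gen 1 (rule 18): 000000000000000
Gen 2 (rule 169): 111111111111111
Gen 3 (rule 18): 000000000000000
Gen 4 (rule 169): 111111111111111
Gen 5 (rule 18): 000000000000000
Gen 6 (rule 169): 111111111111111
Gen 7 (rule 18): 000000000000000
Gen 8 (rule 169): 111111111111111
Gen 9 (rule 18): 000000000000000
Gen 10 (rule 169): 111111111111111
Gen 11 (rule 18): 000000000000000
Gen 12 (rule 169): 111111111111111
Gen 13 (rule 18): 000000000000000
Gen 14 (rule 169): 111111111111111
Gen 15 (rule 18): 000000000000000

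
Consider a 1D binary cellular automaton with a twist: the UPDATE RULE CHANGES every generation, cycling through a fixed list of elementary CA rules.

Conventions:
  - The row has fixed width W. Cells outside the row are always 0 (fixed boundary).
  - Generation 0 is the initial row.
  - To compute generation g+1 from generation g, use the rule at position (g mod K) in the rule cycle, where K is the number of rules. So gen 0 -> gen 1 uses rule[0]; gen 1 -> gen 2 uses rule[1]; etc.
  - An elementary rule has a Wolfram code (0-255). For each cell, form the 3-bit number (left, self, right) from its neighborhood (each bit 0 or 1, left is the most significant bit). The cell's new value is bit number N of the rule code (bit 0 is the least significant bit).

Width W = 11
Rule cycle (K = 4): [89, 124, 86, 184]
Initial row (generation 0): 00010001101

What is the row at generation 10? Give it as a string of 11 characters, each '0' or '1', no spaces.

Answer: 11111110001

Derivation:
Gen 0: 00010001101
Gen 1 (rule 89): 11001101100
Gen 2 (rule 124): 11101111110
Gen 3 (rule 86): 00100000011
Gen 4 (rule 184): 00010000010
Gen 5 (rule 89): 11001111001
Gen 6 (rule 124): 11101001101
Gen 7 (rule 86): 00101110101
Gen 8 (rule 184): 00011101010
Gen 9 (rule 89): 11010100001
Gen 10 (rule 124): 11111110001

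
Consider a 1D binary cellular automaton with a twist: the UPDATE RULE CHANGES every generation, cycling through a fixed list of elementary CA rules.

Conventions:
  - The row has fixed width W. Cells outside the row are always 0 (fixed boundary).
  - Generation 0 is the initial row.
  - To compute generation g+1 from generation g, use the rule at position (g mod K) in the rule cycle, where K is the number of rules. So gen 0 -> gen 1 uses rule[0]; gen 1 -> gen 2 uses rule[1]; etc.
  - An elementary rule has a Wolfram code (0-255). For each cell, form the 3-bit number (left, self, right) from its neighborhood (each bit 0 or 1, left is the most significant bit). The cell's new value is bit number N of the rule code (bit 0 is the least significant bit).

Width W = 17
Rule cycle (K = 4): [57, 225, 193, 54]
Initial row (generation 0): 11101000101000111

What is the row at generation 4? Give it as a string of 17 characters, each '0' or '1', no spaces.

Gen 0: 11101000101000111
Gen 1 (rule 57): 10010110010110100
Gen 2 (rule 225): 00001010001011001
Gen 3 (rule 193): 11100000100001000
Gen 4 (rule 54): 00010001110011100

Answer: 00010001110011100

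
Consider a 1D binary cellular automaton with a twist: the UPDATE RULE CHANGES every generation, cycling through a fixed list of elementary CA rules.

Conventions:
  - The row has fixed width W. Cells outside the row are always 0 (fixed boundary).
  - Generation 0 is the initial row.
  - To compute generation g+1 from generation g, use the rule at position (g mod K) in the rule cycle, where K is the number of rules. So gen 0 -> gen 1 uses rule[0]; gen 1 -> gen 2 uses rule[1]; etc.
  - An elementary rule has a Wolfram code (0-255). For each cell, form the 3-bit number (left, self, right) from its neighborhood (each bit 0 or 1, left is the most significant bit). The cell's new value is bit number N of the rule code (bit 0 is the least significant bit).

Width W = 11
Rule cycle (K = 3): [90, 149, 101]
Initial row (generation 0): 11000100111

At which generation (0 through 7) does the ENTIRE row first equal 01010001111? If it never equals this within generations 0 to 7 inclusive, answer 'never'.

Gen 0: 11000100111
Gen 1 (rule 90): 11101011101
Gen 2 (rule 149): 01001001001
Gen 3 (rule 101): 01001001001
Gen 4 (rule 90): 10110110110
Gen 5 (rule 149): 10000000001
Gen 6 (rule 101): 10111111101
Gen 7 (rule 90): 00100000100

Answer: never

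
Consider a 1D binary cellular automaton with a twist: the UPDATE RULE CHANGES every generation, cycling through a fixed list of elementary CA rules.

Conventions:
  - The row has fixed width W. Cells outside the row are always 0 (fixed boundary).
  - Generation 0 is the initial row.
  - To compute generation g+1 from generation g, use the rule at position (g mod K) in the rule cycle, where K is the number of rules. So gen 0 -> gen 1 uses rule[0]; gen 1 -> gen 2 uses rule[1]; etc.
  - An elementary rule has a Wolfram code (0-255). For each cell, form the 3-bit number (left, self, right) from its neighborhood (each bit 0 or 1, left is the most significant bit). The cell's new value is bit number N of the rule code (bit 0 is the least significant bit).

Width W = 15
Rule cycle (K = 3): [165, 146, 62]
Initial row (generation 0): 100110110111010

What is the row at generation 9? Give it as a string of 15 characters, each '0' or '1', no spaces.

Answer: 111111011110111

Derivation:
Gen 0: 100110110111010
Gen 1 (rule 165): 100001001010110
Gen 2 (rule 146): 010010110000001
Gen 3 (rule 62): 111111101000011
Gen 4 (rule 165): 011111011011000
Gen 5 (rule 146): 101110000000100
Gen 6 (rule 62): 111001000001110
Gen 7 (rule 165): 010001011100100
Gen 8 (rule 146): 101010001011010
Gen 9 (rule 62): 111111011110111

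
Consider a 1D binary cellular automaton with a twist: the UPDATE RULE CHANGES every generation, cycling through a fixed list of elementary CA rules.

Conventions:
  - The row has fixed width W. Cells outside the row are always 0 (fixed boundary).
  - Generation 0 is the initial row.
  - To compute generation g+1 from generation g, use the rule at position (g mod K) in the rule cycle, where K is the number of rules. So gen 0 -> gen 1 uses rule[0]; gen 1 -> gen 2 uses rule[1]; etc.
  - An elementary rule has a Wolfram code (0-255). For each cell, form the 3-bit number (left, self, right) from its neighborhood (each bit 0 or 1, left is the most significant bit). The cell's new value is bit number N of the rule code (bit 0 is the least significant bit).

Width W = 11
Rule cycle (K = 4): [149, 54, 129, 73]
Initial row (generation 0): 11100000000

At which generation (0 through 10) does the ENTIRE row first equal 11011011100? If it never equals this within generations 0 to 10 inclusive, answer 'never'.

Answer: never

Derivation:
Gen 0: 11100000000
Gen 1 (rule 149): 01011111111
Gen 2 (rule 54): 11100000000
Gen 3 (rule 129): 01001111111
Gen 4 (rule 73): 00001000001
Gen 5 (rule 149): 11101111101
Gen 6 (rule 54): 00010000011
Gen 7 (rule 129): 11000111000
Gen 8 (rule 73): 11010101011
Gen 9 (rule 149): 00010101000
Gen 10 (rule 54): 00111111100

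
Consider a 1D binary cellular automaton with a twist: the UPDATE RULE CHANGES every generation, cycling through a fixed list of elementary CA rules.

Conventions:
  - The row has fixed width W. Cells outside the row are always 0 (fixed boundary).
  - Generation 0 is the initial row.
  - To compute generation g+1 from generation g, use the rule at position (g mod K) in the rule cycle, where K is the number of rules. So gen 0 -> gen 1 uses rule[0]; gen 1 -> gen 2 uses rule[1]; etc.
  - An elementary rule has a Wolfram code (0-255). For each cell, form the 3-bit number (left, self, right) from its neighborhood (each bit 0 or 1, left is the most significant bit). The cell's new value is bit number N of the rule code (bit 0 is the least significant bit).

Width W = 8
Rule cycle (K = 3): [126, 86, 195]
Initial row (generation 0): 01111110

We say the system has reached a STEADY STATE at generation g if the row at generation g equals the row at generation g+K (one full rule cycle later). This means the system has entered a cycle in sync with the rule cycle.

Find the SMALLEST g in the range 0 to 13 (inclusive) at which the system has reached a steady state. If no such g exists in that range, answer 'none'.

Answer: none

Derivation:
Gen 0: 01111110
Gen 1 (rule 126): 11000011
Gen 2 (rule 86): 01100101
Gen 3 (rule 195): 10101000
Gen 4 (rule 126): 11111100
Gen 5 (rule 86): 00000110
Gen 6 (rule 195): 11111010
Gen 7 (rule 126): 10001111
Gen 8 (rule 86): 11010001
Gen 9 (rule 195): 01000110
Gen 10 (rule 126): 11101111
Gen 11 (rule 86): 00100001
Gen 12 (rule 195): 11001110
Gen 13 (rule 126): 11111011
Gen 14 (rule 86): 00001001
Gen 15 (rule 195): 11110010
Gen 16 (rule 126): 10011111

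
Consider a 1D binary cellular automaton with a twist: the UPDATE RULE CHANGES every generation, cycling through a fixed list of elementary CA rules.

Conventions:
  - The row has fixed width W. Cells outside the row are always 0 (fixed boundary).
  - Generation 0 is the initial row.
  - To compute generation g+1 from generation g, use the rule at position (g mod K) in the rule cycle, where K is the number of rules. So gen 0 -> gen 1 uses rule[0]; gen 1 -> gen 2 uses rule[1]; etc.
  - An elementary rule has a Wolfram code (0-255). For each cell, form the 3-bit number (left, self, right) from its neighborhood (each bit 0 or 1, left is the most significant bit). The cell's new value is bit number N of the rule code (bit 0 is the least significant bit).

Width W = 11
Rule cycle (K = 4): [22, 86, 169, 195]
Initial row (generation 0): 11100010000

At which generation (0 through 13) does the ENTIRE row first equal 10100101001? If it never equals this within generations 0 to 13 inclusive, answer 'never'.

Answer: 3

Derivation:
Gen 0: 11100010000
Gen 1 (rule 22): 00010111000
Gen 2 (rule 86): 00110001100
Gen 3 (rule 169): 10100101001
Gen 4 (rule 195): 00001000010
Gen 5 (rule 22): 00011100111
Gen 6 (rule 86): 00100111001
Gen 7 (rule 169): 10000110000
Gen 8 (rule 195): 00111010111
Gen 9 (rule 22): 01000010000
Gen 10 (rule 86): 11100111000
Gen 11 (rule 169): 11000110011
Gen 12 (rule 195): 01011010101
Gen 13 (rule 22): 11000010101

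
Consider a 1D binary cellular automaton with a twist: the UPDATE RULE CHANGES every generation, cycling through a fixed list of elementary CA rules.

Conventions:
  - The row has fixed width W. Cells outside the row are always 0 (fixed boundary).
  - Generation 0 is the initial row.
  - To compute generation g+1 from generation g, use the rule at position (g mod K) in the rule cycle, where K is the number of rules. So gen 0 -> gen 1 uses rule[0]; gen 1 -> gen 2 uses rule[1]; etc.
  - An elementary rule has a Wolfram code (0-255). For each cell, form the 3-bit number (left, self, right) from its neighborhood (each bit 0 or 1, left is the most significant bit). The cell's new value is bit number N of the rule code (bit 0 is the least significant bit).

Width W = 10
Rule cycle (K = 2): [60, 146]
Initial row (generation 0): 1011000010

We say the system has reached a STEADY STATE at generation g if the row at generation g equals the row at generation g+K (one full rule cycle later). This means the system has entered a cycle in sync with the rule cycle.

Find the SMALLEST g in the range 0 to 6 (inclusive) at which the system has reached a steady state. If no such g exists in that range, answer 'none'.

Answer: 6

Derivation:
Gen 0: 1011000010
Gen 1 (rule 60): 1110100011
Gen 2 (rule 146): 0100010100
Gen 3 (rule 60): 0110011110
Gen 4 (rule 146): 1001101101
Gen 5 (rule 60): 1101011011
Gen 6 (rule 146): 0000000000
Gen 7 (rule 60): 0000000000
Gen 8 (rule 146): 0000000000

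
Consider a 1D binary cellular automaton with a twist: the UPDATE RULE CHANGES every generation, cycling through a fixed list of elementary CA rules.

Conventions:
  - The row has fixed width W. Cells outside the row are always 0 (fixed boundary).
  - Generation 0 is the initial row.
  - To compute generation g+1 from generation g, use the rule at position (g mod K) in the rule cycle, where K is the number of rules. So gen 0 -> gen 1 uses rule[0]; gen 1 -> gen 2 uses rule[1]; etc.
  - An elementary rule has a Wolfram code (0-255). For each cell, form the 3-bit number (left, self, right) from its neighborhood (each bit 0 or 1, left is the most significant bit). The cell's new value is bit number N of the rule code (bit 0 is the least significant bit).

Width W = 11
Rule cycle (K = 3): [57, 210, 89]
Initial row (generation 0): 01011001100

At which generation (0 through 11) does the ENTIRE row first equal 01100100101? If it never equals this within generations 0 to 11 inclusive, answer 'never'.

Answer: 5

Derivation:
Gen 0: 01011001100
Gen 1 (rule 57): 00110101011
Gen 2 (rule 210): 01010000001
Gen 3 (rule 89): 00001111100
Gen 4 (rule 57): 11101000011
Gen 5 (rule 210): 01100100101
Gen 6 (rule 89): 01110010000
Gen 7 (rule 57): 01001001111
Gen 8 (rule 210): 10110110111
Gen 9 (rule 89): 00110110101
Gen 10 (rule 57): 10101101010
Gen 11 (rule 210): 00000100001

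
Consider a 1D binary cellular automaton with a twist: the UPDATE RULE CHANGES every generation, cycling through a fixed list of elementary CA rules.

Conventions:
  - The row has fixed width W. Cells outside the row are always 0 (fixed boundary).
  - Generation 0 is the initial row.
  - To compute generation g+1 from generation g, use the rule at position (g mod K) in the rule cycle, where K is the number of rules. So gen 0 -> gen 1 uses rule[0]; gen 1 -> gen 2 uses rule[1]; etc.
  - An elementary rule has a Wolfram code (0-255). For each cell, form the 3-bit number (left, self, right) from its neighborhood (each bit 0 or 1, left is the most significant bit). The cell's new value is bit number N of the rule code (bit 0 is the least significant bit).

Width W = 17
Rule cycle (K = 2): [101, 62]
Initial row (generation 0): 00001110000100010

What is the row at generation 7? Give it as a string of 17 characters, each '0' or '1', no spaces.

Gen 0: 00001110000100010
Gen 1 (rule 101): 11100010110101010
Gen 2 (rule 62): 10010111101111111
Gen 3 (rule 101): 10011000110000001
Gen 4 (rule 62): 11110101101000011
Gen 5 (rule 101): 00011110111011001
Gen 6 (rule 62): 00110001100110111
Gen 7 (rule 101): 10010100100011001

Answer: 10010100100011001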